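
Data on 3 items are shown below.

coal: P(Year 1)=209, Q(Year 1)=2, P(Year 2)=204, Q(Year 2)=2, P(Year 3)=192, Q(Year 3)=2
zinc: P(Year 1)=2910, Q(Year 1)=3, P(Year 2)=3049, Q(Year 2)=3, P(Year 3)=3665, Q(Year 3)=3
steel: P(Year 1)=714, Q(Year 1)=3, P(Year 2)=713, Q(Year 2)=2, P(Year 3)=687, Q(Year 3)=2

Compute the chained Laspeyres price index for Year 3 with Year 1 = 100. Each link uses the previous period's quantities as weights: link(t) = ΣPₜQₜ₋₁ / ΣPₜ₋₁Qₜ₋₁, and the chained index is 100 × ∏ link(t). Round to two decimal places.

120.29

Link Year 1→Year 2:
ΣP(Year 2)Q(Year 1) = 204×2 + 3049×3 + 713×3 = 408 + 9147 + 2139 = 11694
ΣP(Year 1)Q(Year 1) = 209×2 + 2910×3 + 714×3 = 418 + 8730 + 2142 = 11290
link = 11694/11290 = 1.035784
Link Year 2→Year 3:
ΣP(Year 3)Q(Year 2) = 192×2 + 3665×3 + 687×2 = 384 + 10995 + 1374 = 12753
ΣP(Year 2)Q(Year 2) = 204×2 + 3049×3 + 713×2 = 408 + 9147 + 1426 = 10981
link = 12753/10981 = 1.161370
Chained index = 100 × 1.035784 × 1.161370 = 120.2928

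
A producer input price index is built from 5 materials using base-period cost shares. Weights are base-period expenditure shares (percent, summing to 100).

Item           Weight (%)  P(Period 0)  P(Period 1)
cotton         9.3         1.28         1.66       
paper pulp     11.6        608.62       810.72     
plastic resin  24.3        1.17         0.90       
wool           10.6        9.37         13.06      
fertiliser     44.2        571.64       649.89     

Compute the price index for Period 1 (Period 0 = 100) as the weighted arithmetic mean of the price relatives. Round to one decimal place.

cotton: 9.3 × (1.66/1.28) = 9.3 × 1.296875 = 12.0609
paper pulp: 11.6 × (810.72/608.62) = 11.6 × 1.332063 = 15.4519
plastic resin: 24.3 × (0.90/1.17) = 24.3 × 0.769231 = 18.6923
wool: 10.6 × (13.06/9.37) = 10.6 × 1.393810 = 14.7744
fertiliser: 44.2 × (649.89/571.64) = 44.2 × 1.136887 = 50.2504
Index = Σ wᵢ·(p₁ᵢ/p₀ᵢ) = 12.0609 + 15.4519 + 18.6923 + 14.7744 + 50.2504 = 111.2300

111.2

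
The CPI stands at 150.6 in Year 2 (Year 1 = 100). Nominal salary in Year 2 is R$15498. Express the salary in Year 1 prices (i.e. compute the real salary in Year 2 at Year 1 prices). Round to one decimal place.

10290.8

Real = Nominal ÷ (Index/100) = 15498 ÷ (150.6/100)
     = 15498 ÷ 1.506 = 10290.8367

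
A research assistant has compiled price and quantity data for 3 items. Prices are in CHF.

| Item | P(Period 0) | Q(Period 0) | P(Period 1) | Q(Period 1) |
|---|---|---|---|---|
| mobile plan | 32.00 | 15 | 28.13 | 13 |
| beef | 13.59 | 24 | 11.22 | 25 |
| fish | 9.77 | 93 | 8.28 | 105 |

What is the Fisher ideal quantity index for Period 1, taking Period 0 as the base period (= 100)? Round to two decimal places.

103.81

Laspeyres component (base-period weights):
ΣP(Period 0)Q(Period 1) = 32.00×13 + 13.59×25 + 9.77×105 = 416 + 339.75 + 1025.85 = 1781.6
ΣP(Period 0)Q(Period 0) = 32.00×15 + 13.59×24 + 9.77×93 = 480 + 326.16 + 908.61 = 1714.77
L = 1781.6 / 1714.77 × 100 = 103.8973
Paasche component (current-period weights):
ΣP(Period 1)Q(Period 1) = 28.13×13 + 11.22×25 + 8.28×105 = 365.69 + 280.5 + 869.4 = 1515.59
ΣP(Period 1)Q(Period 0) = 28.13×15 + 11.22×24 + 8.28×93 = 421.95 + 269.28 + 770.04 = 1461.27
P = 1515.59 / 1461.27 × 100 = 103.7173
Fisher = √(L × P) = √(103.8973 × 103.7173) = 103.8073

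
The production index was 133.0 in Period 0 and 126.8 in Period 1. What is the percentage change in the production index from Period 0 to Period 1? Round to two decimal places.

-4.66%

Change = (126.8 − 133.0) / 133.0 × 100
       = -6.2 / 133.0 × 100 = -4.6617%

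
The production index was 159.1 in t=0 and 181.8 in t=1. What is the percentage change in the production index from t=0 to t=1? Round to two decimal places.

14.27%

Change = (181.8 − 159.1) / 159.1 × 100
       = 22.7 / 159.1 × 100 = 14.2678%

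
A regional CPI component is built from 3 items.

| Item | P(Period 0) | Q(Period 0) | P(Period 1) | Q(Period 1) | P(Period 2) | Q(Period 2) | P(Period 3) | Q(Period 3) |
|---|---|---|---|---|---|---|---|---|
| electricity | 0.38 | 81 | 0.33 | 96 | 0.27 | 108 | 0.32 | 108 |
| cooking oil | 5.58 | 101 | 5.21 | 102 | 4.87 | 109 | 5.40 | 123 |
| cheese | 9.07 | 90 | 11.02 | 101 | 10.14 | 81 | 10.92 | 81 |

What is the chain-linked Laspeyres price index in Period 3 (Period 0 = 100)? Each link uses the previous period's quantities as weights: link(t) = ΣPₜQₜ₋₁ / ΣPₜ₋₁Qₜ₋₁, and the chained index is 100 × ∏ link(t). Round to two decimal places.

110.30

Link Period 0→Period 1:
ΣP(Period 1)Q(Period 0) = 0.33×81 + 5.21×101 + 11.02×90 = 26.73 + 526.21 + 991.8 = 1544.74
ΣP(Period 0)Q(Period 0) = 0.38×81 + 5.58×101 + 9.07×90 = 30.78 + 563.58 + 816.3 = 1410.66
link = 1544.74/1410.66 = 1.095048
Link Period 1→Period 2:
ΣP(Period 2)Q(Period 1) = 0.27×96 + 4.87×102 + 10.14×101 = 25.92 + 496.74 + 1024.14 = 1546.8
ΣP(Period 1)Q(Period 1) = 0.33×96 + 5.21×102 + 11.02×101 = 31.68 + 531.42 + 1113.02 = 1676.12
link = 1546.8/1676.12 = 0.922846
Link Period 2→Period 3:
ΣP(Period 3)Q(Period 2) = 0.32×108 + 5.40×109 + 10.92×81 = 34.56 + 588.6 + 884.52 = 1507.68
ΣP(Period 2)Q(Period 2) = 0.27×108 + 4.87×109 + 10.14×81 = 29.16 + 530.83 + 821.34 = 1381.33
link = 1507.68/1381.33 = 1.091470
Chained index = 100 × 1.095048 × 0.922846 × 1.091470 = 110.2996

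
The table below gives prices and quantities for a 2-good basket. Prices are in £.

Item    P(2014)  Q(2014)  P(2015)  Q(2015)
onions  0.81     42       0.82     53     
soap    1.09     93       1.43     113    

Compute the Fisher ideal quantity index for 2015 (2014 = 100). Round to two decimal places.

Laspeyres component (base-period weights):
ΣP(2014)Q(2015) = 0.81×53 + 1.09×113 = 42.93 + 123.17 = 166.1
ΣP(2014)Q(2014) = 0.81×42 + 1.09×93 = 34.02 + 101.37 = 135.39
L = 166.1 / 135.39 × 100 = 122.6826
Paasche component (current-period weights):
ΣP(2015)Q(2015) = 0.82×53 + 1.43×113 = 43.46 + 161.59 = 205.05
ΣP(2015)Q(2014) = 0.82×42 + 1.43×93 = 34.44 + 132.99 = 167.43
P = 205.05 / 167.43 × 100 = 122.4691
Fisher = √(L × P) = √(122.6826 × 122.4691) = 122.5758

122.58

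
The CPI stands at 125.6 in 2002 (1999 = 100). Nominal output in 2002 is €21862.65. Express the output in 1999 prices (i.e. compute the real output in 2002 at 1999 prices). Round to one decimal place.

Real = Nominal ÷ (Index/100) = 21862.65 ÷ (125.6/100)
     = 21862.65 ÷ 1.256 = 17406.5685

17406.6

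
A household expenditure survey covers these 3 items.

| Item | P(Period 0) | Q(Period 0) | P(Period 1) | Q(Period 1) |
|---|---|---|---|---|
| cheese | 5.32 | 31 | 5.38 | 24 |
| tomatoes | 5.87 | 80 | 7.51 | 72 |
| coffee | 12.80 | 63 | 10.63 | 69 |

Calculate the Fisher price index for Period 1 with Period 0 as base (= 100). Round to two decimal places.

98.82

Laspeyres component (base-period weights):
ΣP(Period 1)Q(Period 0) = 5.38×31 + 7.51×80 + 10.63×63 = 166.78 + 600.8 + 669.69 = 1437.27
ΣP(Period 0)Q(Period 0) = 5.32×31 + 5.87×80 + 12.80×63 = 164.92 + 469.6 + 806.4 = 1440.92
L = 1437.27 / 1440.92 × 100 = 99.7467
Paasche component (current-period weights):
ΣP(Period 1)Q(Period 1) = 5.38×24 + 7.51×72 + 10.63×69 = 129.12 + 540.72 + 733.47 = 1403.31
ΣP(Period 0)Q(Period 1) = 5.32×24 + 5.87×72 + 12.80×69 = 127.68 + 422.64 + 883.2 = 1433.52
P = 1403.31 / 1433.52 × 100 = 97.8926
Fisher = √(L × P) = √(99.7467 × 97.8926) = 98.8153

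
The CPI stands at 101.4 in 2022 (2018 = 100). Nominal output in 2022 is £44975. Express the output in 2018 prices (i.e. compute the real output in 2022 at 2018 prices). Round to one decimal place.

Real = Nominal ÷ (Index/100) = 44975 ÷ (101.4/100)
     = 44975 ÷ 1.014 = 44354.0434

44354.0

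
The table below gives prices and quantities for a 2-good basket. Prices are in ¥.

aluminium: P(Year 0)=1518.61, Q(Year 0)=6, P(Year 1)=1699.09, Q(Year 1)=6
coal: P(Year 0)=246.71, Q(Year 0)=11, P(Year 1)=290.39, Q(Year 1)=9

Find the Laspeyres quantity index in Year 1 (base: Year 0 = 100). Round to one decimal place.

Laspeyres quantity index uses base-period prices as weights.
ΣP(Year 0)·Q(Year 1) = 1518.61×6 + 246.71×9 = 9111.66 + 2220.39 = 11332.05
ΣP(Year 0)·Q(Year 0) = 1518.61×6 + 246.71×11 = 9111.66 + 2713.81 = 11825.47
Index = 11332.05 / 11825.47 × 100 = 95.8275

95.8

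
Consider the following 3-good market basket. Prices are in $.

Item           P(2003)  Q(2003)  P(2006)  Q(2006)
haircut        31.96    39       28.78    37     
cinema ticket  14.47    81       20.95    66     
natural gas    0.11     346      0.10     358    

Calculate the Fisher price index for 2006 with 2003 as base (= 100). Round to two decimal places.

Laspeyres component (base-period weights):
ΣP(2006)Q(2003) = 28.78×39 + 20.95×81 + 0.10×346 = 1122.42 + 1696.95 + 34.6 = 2853.97
ΣP(2003)Q(2003) = 31.96×39 + 14.47×81 + 0.11×346 = 1246.44 + 1172.07 + 38.06 = 2456.57
L = 2853.97 / 2456.57 × 100 = 116.1770
Paasche component (current-period weights):
ΣP(2006)Q(2006) = 28.78×37 + 20.95×66 + 0.10×358 = 1064.86 + 1382.7 + 35.8 = 2483.36
ΣP(2003)Q(2006) = 31.96×37 + 14.47×66 + 0.11×358 = 1182.52 + 955.02 + 39.38 = 2176.92
P = 2483.36 / 2176.92 × 100 = 114.0768
Fisher = √(L × P) = √(116.1770 × 114.0768) = 115.1221

115.12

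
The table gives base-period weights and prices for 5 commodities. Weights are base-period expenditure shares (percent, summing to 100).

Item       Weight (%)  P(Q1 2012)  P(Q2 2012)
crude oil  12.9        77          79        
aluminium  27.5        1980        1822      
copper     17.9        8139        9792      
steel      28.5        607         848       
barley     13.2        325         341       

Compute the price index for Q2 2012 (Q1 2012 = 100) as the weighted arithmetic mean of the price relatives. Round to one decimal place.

113.7

crude oil: 12.9 × (79/77) = 12.9 × 1.025974 = 13.2351
aluminium: 27.5 × (1822/1980) = 27.5 × 0.920202 = 25.3056
copper: 17.9 × (9792/8139) = 17.9 × 1.203096 = 21.5354
steel: 28.5 × (848/607) = 28.5 × 1.397035 = 39.8155
barley: 13.2 × (341/325) = 13.2 × 1.049231 = 13.8498
Index = Σ wᵢ·(p₁ᵢ/p₀ᵢ) = 13.2351 + 25.3056 + 21.5354 + 39.8155 + 13.8498 = 113.7414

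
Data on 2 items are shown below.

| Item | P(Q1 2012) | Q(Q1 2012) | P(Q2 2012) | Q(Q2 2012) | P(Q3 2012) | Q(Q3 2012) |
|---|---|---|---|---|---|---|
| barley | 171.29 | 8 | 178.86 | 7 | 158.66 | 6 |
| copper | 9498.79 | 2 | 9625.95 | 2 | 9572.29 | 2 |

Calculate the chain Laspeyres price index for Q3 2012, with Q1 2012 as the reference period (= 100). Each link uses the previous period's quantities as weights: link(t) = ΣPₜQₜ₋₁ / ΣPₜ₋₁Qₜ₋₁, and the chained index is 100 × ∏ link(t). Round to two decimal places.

Link Q1 2012→Q2 2012:
ΣP(Q2 2012)Q(Q1 2012) = 178.86×8 + 9625.95×2 = 1430.88 + 19251.9 = 20682.78
ΣP(Q1 2012)Q(Q1 2012) = 171.29×8 + 9498.79×2 = 1370.32 + 18997.58 = 20367.9
link = 20682.78/20367.9 = 1.015460
Link Q2 2012→Q3 2012:
ΣP(Q3 2012)Q(Q2 2012) = 158.66×7 + 9572.29×2 = 1110.62 + 19144.58 = 20255.2
ΣP(Q2 2012)Q(Q2 2012) = 178.86×7 + 9625.95×2 = 1252.02 + 19251.9 = 20503.92
link = 20255.2/20503.92 = 0.987870
Chained index = 100 × 1.015460 × 0.987870 = 100.3142

100.31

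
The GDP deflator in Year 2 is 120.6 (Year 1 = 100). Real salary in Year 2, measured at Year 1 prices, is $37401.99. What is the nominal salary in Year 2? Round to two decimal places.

Nominal = Real × (Index/100) = 37401.99 × (120.6/100)
        = 37401.99 × 1.206 = 45106.7999

45106.80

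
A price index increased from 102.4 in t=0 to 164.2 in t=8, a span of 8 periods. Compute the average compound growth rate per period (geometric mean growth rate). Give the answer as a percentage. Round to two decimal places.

6.08%

Growth factor = (164.2/102.4)^(1/8) = (1.603516)^(1/8) = 1.060802
Growth rate = 1.060802 − 1 = 0.060802 = 6.0802%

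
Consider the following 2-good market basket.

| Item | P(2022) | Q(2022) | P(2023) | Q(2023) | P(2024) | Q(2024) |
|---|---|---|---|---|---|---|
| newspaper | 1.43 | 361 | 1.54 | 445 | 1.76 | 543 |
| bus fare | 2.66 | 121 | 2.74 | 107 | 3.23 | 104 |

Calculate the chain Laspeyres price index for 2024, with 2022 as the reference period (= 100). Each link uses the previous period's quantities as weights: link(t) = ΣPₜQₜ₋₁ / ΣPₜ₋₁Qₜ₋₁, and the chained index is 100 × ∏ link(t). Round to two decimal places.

Link 2022→2023:
ΣP(2023)Q(2022) = 1.54×361 + 2.74×121 = 555.94 + 331.54 = 887.48
ΣP(2022)Q(2022) = 1.43×361 + 2.66×121 = 516.23 + 321.86 = 838.09
link = 887.48/838.09 = 1.058932
Link 2023→2024:
ΣP(2024)Q(2023) = 1.76×445 + 3.23×107 = 783.2 + 345.61 = 1128.81
ΣP(2023)Q(2023) = 1.54×445 + 2.74×107 = 685.3 + 293.18 = 978.48
link = 1128.81/978.48 = 1.153636
Chained index = 100 × 1.058932 × 1.153636 = 122.1622

122.16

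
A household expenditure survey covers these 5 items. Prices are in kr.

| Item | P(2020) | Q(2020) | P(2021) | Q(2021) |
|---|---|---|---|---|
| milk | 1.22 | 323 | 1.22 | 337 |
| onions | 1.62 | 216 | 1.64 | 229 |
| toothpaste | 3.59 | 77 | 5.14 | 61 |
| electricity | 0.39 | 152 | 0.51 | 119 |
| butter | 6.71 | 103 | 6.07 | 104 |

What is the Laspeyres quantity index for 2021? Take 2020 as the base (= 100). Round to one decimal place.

Laspeyres quantity index uses base-period prices as weights.
ΣP(2020)·Q(2021) = 1.22×337 + 1.62×229 + 3.59×61 + 0.39×119 + 6.71×104 = 411.14 + 370.98 + 218.99 + 46.41 + 697.84 = 1745.36
ΣP(2020)·Q(2020) = 1.22×323 + 1.62×216 + 3.59×77 + 0.39×152 + 6.71×103 = 394.06 + 349.92 + 276.43 + 59.28 + 691.13 = 1770.82
Index = 1745.36 / 1770.82 × 100 = 98.5622

98.6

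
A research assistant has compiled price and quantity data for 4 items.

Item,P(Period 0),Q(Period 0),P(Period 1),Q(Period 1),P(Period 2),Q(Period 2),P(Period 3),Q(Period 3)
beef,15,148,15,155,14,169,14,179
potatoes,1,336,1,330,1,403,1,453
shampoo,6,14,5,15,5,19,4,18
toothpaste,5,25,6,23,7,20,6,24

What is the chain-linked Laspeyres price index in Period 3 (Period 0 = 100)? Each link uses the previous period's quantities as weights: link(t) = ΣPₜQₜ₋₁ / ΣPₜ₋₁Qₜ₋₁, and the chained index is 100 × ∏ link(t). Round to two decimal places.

94.53

Link Period 0→Period 1:
ΣP(Period 1)Q(Period 0) = 15×148 + 1×336 + 5×14 + 6×25 = 2220 + 336 + 70 + 150 = 2776
ΣP(Period 0)Q(Period 0) = 15×148 + 1×336 + 6×14 + 5×25 = 2220 + 336 + 84 + 125 = 2765
link = 2776/2765 = 1.003978
Link Period 1→Period 2:
ΣP(Period 2)Q(Period 1) = 14×155 + 1×330 + 5×15 + 7×23 = 2170 + 330 + 75 + 161 = 2736
ΣP(Period 1)Q(Period 1) = 15×155 + 1×330 + 5×15 + 6×23 = 2325 + 330 + 75 + 138 = 2868
link = 2736/2868 = 0.953975
Link Period 2→Period 3:
ΣP(Period 3)Q(Period 2) = 14×169 + 1×403 + 4×19 + 6×20 = 2366 + 403 + 76 + 120 = 2965
ΣP(Period 2)Q(Period 2) = 14×169 + 1×403 + 5×19 + 7×20 = 2366 + 403 + 95 + 140 = 3004
link = 2965/3004 = 0.987017
Chained index = 100 × 1.003978 × 0.953975 × 0.987017 = 94.5336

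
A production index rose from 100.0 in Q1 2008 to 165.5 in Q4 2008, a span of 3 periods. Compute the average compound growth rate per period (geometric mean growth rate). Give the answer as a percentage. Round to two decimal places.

18.29%

Growth factor = (165.5/100.0)^(1/3) = (1.655000)^(1/3) = 1.182858
Growth rate = 1.182858 − 1 = 0.182858 = 18.2858%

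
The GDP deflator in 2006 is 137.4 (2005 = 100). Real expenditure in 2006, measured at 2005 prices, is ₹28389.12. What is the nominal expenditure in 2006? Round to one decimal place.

Nominal = Real × (Index/100) = 28389.12 × (137.4/100)
        = 28389.12 × 1.374 = 39006.6509

39006.7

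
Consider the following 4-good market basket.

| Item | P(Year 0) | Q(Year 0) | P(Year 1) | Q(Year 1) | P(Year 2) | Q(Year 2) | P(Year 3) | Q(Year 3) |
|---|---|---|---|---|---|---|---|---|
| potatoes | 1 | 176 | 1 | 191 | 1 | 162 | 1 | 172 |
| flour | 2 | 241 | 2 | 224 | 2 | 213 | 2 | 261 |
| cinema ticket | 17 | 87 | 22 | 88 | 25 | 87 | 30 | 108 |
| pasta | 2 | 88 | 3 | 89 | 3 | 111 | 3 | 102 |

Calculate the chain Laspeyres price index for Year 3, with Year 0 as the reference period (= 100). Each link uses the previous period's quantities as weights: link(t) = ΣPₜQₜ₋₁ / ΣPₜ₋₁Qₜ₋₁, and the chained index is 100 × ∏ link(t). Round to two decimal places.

Link Year 0→Year 1:
ΣP(Year 1)Q(Year 0) = 1×176 + 2×241 + 22×87 + 3×88 = 176 + 482 + 1914 + 264 = 2836
ΣP(Year 0)Q(Year 0) = 1×176 + 2×241 + 17×87 + 2×88 = 176 + 482 + 1479 + 176 = 2313
link = 2836/2313 = 1.226113
Link Year 1→Year 2:
ΣP(Year 2)Q(Year 1) = 1×191 + 2×224 + 25×88 + 3×89 = 191 + 448 + 2200 + 267 = 3106
ΣP(Year 1)Q(Year 1) = 1×191 + 2×224 + 22×88 + 3×89 = 191 + 448 + 1936 + 267 = 2842
link = 3106/2842 = 1.092892
Link Year 2→Year 3:
ΣP(Year 3)Q(Year 2) = 1×162 + 2×213 + 30×87 + 3×111 = 162 + 426 + 2610 + 333 = 3531
ΣP(Year 2)Q(Year 2) = 1×162 + 2×213 + 25×87 + 3×111 = 162 + 426 + 2175 + 333 = 3096
link = 3531/3096 = 1.140504
Chained index = 100 × 1.226113 × 1.092892 × 1.140504 = 152.8286

152.83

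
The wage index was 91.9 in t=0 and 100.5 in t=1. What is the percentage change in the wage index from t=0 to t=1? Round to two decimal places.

Change = (100.5 − 91.9) / 91.9 × 100
       = 8.6 / 91.9 × 100 = 9.3580%

9.36%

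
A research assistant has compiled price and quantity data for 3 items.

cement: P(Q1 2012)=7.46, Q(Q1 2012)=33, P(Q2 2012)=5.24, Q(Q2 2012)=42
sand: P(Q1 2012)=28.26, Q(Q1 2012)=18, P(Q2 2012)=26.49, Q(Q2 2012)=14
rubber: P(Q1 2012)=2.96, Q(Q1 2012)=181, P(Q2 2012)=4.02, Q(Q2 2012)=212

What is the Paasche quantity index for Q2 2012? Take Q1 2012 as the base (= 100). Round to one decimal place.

Paasche quantity index uses current-period prices as weights.
ΣP(Q2 2012)·Q(Q2 2012) = 5.24×42 + 26.49×14 + 4.02×212 = 220.08 + 370.86 + 852.24 = 1443.18
ΣP(Q2 2012)·Q(Q1 2012) = 5.24×33 + 26.49×18 + 4.02×181 = 172.92 + 476.82 + 727.62 = 1377.36
Index = 1443.18 / 1377.36 × 100 = 104.7787

104.8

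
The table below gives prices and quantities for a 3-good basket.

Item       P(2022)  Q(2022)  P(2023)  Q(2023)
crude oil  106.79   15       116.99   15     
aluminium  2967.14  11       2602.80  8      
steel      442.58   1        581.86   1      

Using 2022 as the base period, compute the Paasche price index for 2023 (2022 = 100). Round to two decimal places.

89.83

Paasche price index uses current-period quantities as weights.
ΣP(2023)·Q(2023) = 116.99×15 + 2602.80×8 + 581.86×1 = 1754.85 + 20822.4 + 581.86 = 23159.11
ΣP(2022)·Q(2023) = 106.79×15 + 2967.14×8 + 442.58×1 = 1601.85 + 23737.12 + 442.58 = 25781.55
Index = 23159.11 / 25781.55 × 100 = 89.8282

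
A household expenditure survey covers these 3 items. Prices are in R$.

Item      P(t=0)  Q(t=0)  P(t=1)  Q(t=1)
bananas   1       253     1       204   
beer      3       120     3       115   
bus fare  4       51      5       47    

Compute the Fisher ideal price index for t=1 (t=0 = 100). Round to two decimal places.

106.31

Laspeyres component (base-period weights):
ΣP(t=1)Q(t=0) = 1×253 + 3×120 + 5×51 = 253 + 360 + 255 = 868
ΣP(t=0)Q(t=0) = 1×253 + 3×120 + 4×51 = 253 + 360 + 204 = 817
L = 868 / 817 × 100 = 106.2424
Paasche component (current-period weights):
ΣP(t=1)Q(t=1) = 1×204 + 3×115 + 5×47 = 204 + 345 + 235 = 784
ΣP(t=0)Q(t=1) = 1×204 + 3×115 + 4×47 = 204 + 345 + 188 = 737
P = 784 / 737 × 100 = 106.3772
Fisher = √(L × P) = √(106.2424 × 106.3772) = 106.3098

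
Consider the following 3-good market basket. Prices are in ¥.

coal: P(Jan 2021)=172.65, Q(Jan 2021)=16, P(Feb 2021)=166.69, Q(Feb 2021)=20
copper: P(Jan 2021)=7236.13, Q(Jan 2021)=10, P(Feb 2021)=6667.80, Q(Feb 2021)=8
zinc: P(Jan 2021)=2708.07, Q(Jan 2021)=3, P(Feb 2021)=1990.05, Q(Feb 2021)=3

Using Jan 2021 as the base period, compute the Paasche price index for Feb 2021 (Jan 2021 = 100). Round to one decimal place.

90.2

Paasche price index uses current-period quantities as weights.
ΣP(Feb 2021)·Q(Feb 2021) = 166.69×20 + 6667.80×8 + 1990.05×3 = 3333.8 + 53342.4 + 5970.15 = 62646.35
ΣP(Jan 2021)·Q(Feb 2021) = 172.65×20 + 7236.13×8 + 2708.07×3 = 3453 + 57889.04 + 8124.21 = 69466.25
Index = 62646.35 / 69466.25 × 100 = 90.1824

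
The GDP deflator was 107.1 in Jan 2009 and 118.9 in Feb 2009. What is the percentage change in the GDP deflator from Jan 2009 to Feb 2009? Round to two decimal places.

Change = (118.9 − 107.1) / 107.1 × 100
       = 11.8 / 107.1 × 100 = 11.0177%

11.02%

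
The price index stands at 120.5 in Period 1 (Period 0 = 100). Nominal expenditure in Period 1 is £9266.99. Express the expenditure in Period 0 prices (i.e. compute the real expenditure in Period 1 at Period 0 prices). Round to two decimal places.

Real = Nominal ÷ (Index/100) = 9266.99 ÷ (120.5/100)
     = 9266.99 ÷ 1.205 = 7690.4481

7690.45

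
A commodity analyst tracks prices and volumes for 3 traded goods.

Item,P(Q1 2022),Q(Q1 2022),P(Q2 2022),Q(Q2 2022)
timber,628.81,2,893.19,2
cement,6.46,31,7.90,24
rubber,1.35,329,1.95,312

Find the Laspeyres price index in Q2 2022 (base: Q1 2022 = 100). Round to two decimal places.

140.53

Laspeyres price index uses base-period quantities as weights.
ΣP(Q2 2022)·Q(Q1 2022) = 893.19×2 + 7.90×31 + 1.95×329 = 1786.38 + 244.9 + 641.55 = 2672.83
ΣP(Q1 2022)·Q(Q1 2022) = 628.81×2 + 6.46×31 + 1.35×329 = 1257.62 + 200.26 + 444.15 = 1902.03
Index = 2672.83 / 1902.03 × 100 = 140.5251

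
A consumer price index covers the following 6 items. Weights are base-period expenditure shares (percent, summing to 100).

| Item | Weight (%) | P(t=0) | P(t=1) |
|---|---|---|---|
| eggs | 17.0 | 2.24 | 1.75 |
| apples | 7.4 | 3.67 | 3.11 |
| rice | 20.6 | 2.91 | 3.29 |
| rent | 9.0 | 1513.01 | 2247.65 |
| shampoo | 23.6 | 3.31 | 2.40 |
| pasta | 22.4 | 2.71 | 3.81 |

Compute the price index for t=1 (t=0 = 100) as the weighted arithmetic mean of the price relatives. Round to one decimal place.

104.8

eggs: 17.0 × (1.75/2.24) = 17.0 × 0.781250 = 13.2812
apples: 7.4 × (3.11/3.67) = 7.4 × 0.847411 = 6.2708
rice: 20.6 × (3.29/2.91) = 20.6 × 1.130584 = 23.2900
rent: 9.0 × (2247.65/1513.01) = 9.0 × 1.485549 = 13.3699
shampoo: 23.6 × (2.40/3.31) = 23.6 × 0.725076 = 17.1118
pasta: 22.4 × (3.81/2.71) = 22.4 × 1.405904 = 31.4923
Index = Σ wᵢ·(p₁ᵢ/p₀ᵢ) = 13.2812 + 6.2708 + 23.2900 + 13.3699 + 17.1118 + 31.4923 = 104.8161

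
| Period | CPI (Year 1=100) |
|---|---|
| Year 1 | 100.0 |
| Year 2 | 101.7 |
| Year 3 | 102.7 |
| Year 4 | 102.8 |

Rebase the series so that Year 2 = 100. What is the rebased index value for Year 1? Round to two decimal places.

98.33

Rebased(Year 1) = 100.0 / 101.7 × 100 = 98.3284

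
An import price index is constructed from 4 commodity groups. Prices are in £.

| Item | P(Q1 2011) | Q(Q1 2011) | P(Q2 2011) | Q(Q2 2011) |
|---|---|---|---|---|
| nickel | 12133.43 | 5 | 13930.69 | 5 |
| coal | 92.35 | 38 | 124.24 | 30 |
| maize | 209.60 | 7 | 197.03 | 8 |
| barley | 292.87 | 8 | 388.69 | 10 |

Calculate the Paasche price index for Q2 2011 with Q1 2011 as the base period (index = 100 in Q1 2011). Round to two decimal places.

Paasche price index uses current-period quantities as weights.
ΣP(Q2 2011)·Q(Q2 2011) = 13930.69×5 + 124.24×30 + 197.03×8 + 388.69×10 = 69653.45 + 3727.2 + 1576.24 + 3886.9 = 78843.79
ΣP(Q1 2011)·Q(Q2 2011) = 12133.43×5 + 92.35×30 + 209.60×8 + 292.87×10 = 60667.15 + 2770.5 + 1676.8 + 2928.7 = 68043.15
Index = 78843.79 / 68043.15 × 100 = 115.8732

115.87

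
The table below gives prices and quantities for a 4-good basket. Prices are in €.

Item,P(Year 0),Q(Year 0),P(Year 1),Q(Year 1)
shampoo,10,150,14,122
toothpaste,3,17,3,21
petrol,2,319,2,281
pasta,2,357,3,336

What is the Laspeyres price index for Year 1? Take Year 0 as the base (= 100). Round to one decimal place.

Laspeyres price index uses base-period quantities as weights.
ΣP(Year 1)·Q(Year 0) = 14×150 + 3×17 + 2×319 + 3×357 = 2100 + 51 + 638 + 1071 = 3860
ΣP(Year 0)·Q(Year 0) = 10×150 + 3×17 + 2×319 + 2×357 = 1500 + 51 + 638 + 714 = 2903
Index = 3860 / 2903 × 100 = 132.9659

133.0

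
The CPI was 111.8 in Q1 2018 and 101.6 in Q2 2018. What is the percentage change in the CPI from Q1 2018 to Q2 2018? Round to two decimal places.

-9.12%

Change = (101.6 − 111.8) / 111.8 × 100
       = -10.2 / 111.8 × 100 = -9.1234%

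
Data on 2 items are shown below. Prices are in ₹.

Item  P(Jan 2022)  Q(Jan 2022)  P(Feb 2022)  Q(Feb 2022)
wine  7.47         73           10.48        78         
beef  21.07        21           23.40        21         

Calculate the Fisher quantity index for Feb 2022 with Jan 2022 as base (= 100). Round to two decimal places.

Laspeyres component (base-period weights):
ΣP(Jan 2022)Q(Feb 2022) = 7.47×78 + 21.07×21 = 582.66 + 442.47 = 1025.13
ΣP(Jan 2022)Q(Jan 2022) = 7.47×73 + 21.07×21 = 545.31 + 442.47 = 987.78
L = 1025.13 / 987.78 × 100 = 103.7812
Paasche component (current-period weights):
ΣP(Feb 2022)Q(Feb 2022) = 10.48×78 + 23.40×21 = 817.44 + 491.4 = 1308.84
ΣP(Feb 2022)Q(Jan 2022) = 10.48×73 + 23.40×21 = 765.04 + 491.4 = 1256.44
P = 1308.84 / 1256.44 × 100 = 104.1705
Fisher = √(L × P) = √(103.7812 × 104.1705) = 103.9757

103.98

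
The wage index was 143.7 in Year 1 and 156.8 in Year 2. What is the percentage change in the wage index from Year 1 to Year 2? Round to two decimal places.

9.12%

Change = (156.8 − 143.7) / 143.7 × 100
       = 13.1 / 143.7 × 100 = 9.1162%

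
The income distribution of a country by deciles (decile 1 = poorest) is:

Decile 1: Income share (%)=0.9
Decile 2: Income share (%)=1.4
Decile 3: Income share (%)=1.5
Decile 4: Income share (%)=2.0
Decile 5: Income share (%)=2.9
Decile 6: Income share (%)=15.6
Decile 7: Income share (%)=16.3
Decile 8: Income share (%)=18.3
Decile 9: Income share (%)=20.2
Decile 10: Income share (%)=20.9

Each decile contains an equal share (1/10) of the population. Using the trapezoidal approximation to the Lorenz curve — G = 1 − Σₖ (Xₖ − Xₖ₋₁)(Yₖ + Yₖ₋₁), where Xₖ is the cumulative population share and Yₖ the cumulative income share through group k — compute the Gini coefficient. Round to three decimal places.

Cumulative income shares Yₖ: 0.0090, 0.0230, 0.0380, 0.0580, 0.0870, 0.2430, 0.4060, 0.5890, 0.7910, 1.0000
Σ (Xₖ−Xₖ₋₁)(Yₖ+Yₖ₋₁) = (1/10)(0.0090+0.0000) + (1/10)(0.0230+0.0090) + (1/10)(0.0380+0.0230) + (1/10)(0.0580+0.0380) + (1/10)(0.0870+0.0580) + (1/10)(0.2430+0.0870) + (1/10)(0.4060+0.2430) + (1/10)(0.5890+0.4060) + (1/10)(0.7910+0.5890) + (1/10)(1.0000+0.7910)
  = 0.0009 + 0.0032 + 0.0061 + 0.0096 + 0.0145 + 0.0330 + 0.0649 + 0.0995 + 0.1380 + 0.1791 = 0.5488
G = 1 − 0.5488 = 0.4512

0.451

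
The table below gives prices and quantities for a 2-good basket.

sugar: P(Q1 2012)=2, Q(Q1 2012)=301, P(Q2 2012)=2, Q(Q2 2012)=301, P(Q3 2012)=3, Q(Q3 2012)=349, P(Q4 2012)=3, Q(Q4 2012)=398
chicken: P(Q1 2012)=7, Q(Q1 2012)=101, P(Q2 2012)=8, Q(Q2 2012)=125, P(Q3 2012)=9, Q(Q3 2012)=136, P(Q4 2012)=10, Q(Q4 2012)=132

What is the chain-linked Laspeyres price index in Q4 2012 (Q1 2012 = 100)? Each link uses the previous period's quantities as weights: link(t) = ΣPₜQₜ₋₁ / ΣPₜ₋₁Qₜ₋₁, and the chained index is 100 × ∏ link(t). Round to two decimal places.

Link Q1 2012→Q2 2012:
ΣP(Q2 2012)Q(Q1 2012) = 2×301 + 8×101 = 602 + 808 = 1410
ΣP(Q1 2012)Q(Q1 2012) = 2×301 + 7×101 = 602 + 707 = 1309
link = 1410/1309 = 1.077158
Link Q2 2012→Q3 2012:
ΣP(Q3 2012)Q(Q2 2012) = 3×301 + 9×125 = 903 + 1125 = 2028
ΣP(Q2 2012)Q(Q2 2012) = 2×301 + 8×125 = 602 + 1000 = 1602
link = 2028/1602 = 1.265918
Link Q3 2012→Q4 2012:
ΣP(Q4 2012)Q(Q3 2012) = 3×349 + 10×136 = 1047 + 1360 = 2407
ΣP(Q3 2012)Q(Q3 2012) = 3×349 + 9×136 = 1047 + 1224 = 2271
link = 2407/2271 = 1.059886
Chained index = 100 × 1.077158 × 1.265918 × 1.059886 = 144.5253

144.53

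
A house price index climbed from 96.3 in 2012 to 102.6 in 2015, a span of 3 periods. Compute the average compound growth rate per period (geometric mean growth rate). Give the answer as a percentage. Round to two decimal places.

2.13%

Growth factor = (102.6/96.3)^(1/3) = (1.065421)^(1/3) = 1.021348
Growth rate = 1.021348 − 1 = 0.021348 = 2.1348%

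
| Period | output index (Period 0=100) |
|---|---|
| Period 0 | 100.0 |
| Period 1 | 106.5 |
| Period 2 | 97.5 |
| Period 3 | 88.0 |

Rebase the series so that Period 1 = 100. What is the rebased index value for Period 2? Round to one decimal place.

91.5

Rebased(Period 2) = 97.5 / 106.5 × 100 = 91.5493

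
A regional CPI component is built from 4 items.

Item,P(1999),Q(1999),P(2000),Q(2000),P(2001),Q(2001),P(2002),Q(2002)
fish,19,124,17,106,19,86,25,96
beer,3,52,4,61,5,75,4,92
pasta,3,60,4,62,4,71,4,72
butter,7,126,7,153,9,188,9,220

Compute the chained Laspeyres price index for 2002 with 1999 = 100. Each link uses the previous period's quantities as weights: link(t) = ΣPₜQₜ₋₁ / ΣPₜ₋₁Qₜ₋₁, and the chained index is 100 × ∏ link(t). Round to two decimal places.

125.22

Link 1999→2000:
ΣP(2000)Q(1999) = 17×124 + 4×52 + 4×60 + 7×126 = 2108 + 208 + 240 + 882 = 3438
ΣP(1999)Q(1999) = 19×124 + 3×52 + 3×60 + 7×126 = 2356 + 156 + 180 + 882 = 3574
link = 3438/3574 = 0.961947
Link 2000→2001:
ΣP(2001)Q(2000) = 19×106 + 5×61 + 4×62 + 9×153 = 2014 + 305 + 248 + 1377 = 3944
ΣP(2000)Q(2000) = 17×106 + 4×61 + 4×62 + 7×153 = 1802 + 244 + 248 + 1071 = 3365
link = 3944/3365 = 1.172065
Link 2001→2002:
ΣP(2002)Q(2001) = 25×86 + 4×75 + 4×71 + 9×188 = 2150 + 300 + 284 + 1692 = 4426
ΣP(2001)Q(2001) = 19×86 + 5×75 + 4×71 + 9×188 = 1634 + 375 + 284 + 1692 = 3985
link = 4426/3985 = 1.110665
Chained index = 100 × 0.961947 × 1.172065 × 1.110665 = 125.2236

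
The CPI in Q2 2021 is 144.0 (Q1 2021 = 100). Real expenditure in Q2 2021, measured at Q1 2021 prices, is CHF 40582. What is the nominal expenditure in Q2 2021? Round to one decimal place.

58438.1

Nominal = Real × (Index/100) = 40582 × (144.0/100)
        = 40582 × 1.440 = 58438.0800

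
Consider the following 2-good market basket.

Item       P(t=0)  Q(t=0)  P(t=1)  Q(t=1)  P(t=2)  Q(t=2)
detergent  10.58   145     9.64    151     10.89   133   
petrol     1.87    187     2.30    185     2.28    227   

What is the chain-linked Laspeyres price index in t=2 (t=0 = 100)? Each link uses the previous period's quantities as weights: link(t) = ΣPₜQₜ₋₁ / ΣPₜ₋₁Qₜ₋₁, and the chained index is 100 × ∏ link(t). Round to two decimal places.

Link t=0→t=1:
ΣP(t=1)Q(t=0) = 9.64×145 + 2.30×187 = 1397.8 + 430.1 = 1827.9
ΣP(t=0)Q(t=0) = 10.58×145 + 1.87×187 = 1534.1 + 349.69 = 1883.79
link = 1827.9/1883.79 = 0.970331
Link t=1→t=2:
ΣP(t=2)Q(t=1) = 10.89×151 + 2.28×185 = 1644.39 + 421.8 = 2066.19
ΣP(t=1)Q(t=1) = 9.64×151 + 2.30×185 = 1455.64 + 425.5 = 1881.14
link = 2066.19/1881.14 = 1.098371
Chained index = 100 × 0.970331 × 1.098371 = 106.5784

106.58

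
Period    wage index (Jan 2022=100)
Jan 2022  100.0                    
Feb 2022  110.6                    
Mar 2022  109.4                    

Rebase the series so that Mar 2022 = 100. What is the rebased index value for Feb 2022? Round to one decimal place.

Rebased(Feb 2022) = 110.6 / 109.4 × 100 = 101.0969

101.1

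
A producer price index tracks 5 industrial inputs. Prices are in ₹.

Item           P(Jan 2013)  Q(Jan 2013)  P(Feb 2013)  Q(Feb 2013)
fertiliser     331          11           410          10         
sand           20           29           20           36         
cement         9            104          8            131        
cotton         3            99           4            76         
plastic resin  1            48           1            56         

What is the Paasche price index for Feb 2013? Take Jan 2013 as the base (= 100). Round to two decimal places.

Paasche price index uses current-period quantities as weights.
ΣP(Feb 2013)·Q(Feb 2013) = 410×10 + 20×36 + 8×131 + 4×76 + 1×56 = 4100 + 720 + 1048 + 304 + 56 = 6228
ΣP(Jan 2013)·Q(Feb 2013) = 331×10 + 20×36 + 9×131 + 3×76 + 1×56 = 3310 + 720 + 1179 + 228 + 56 = 5493
Index = 6228 / 5493 × 100 = 113.3807

113.38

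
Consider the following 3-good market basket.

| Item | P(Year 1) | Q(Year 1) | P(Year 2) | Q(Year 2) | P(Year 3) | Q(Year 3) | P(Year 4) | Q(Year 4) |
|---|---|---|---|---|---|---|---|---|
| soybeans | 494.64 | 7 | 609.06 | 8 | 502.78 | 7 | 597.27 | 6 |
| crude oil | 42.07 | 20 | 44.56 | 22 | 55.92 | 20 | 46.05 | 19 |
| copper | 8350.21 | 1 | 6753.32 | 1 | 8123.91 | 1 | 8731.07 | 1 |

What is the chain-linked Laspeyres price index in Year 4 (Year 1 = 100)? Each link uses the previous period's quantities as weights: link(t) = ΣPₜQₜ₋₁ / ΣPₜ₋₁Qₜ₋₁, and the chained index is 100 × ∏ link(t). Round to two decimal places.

108.23

Link Year 1→Year 2:
ΣP(Year 2)Q(Year 1) = 609.06×7 + 44.56×20 + 6753.32×1 = 4263.42 + 891.2 + 6753.32 = 11907.94
ΣP(Year 1)Q(Year 1) = 494.64×7 + 42.07×20 + 8350.21×1 = 3462.48 + 841.4 + 8350.21 = 12654.09
link = 11907.94/12654.09 = 0.941035
Link Year 2→Year 3:
ΣP(Year 3)Q(Year 2) = 502.78×8 + 55.92×22 + 8123.91×1 = 4022.24 + 1230.24 + 8123.91 = 13376.39
ΣP(Year 2)Q(Year 2) = 609.06×8 + 44.56×22 + 6753.32×1 = 4872.48 + 980.32 + 6753.32 = 12606.12
link = 13376.39/12606.12 = 1.061103
Link Year 3→Year 4:
ΣP(Year 4)Q(Year 3) = 597.27×7 + 46.05×20 + 8731.07×1 = 4180.89 + 921 + 8731.07 = 13832.96
ΣP(Year 3)Q(Year 3) = 502.78×7 + 55.92×20 + 8123.91×1 = 3519.46 + 1118.4 + 8123.91 = 12761.77
link = 13832.96/12761.77 = 1.083937
Chained index = 100 × 0.941035 × 1.061103 × 1.083937 = 108.2349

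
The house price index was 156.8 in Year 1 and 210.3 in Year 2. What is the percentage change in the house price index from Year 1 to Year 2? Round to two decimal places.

34.12%

Change = (210.3 − 156.8) / 156.8 × 100
       = 53.5 / 156.8 × 100 = 34.1199%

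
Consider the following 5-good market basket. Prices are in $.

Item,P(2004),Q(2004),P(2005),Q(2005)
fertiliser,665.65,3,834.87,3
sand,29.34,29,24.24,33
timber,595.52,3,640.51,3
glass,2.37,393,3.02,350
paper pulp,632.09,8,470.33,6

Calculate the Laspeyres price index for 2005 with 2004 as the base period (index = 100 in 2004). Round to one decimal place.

Laspeyres price index uses base-period quantities as weights.
ΣP(2005)·Q(2004) = 834.87×3 + 24.24×29 + 640.51×3 + 3.02×393 + 470.33×8 = 2504.61 + 702.96 + 1921.53 + 1186.86 + 3762.64 = 10078.6
ΣP(2004)·Q(2004) = 665.65×3 + 29.34×29 + 595.52×3 + 2.37×393 + 632.09×8 = 1996.95 + 850.86 + 1786.56 + 931.41 + 5056.72 = 10622.5
Index = 10078.6 / 10622.5 × 100 = 94.8797

94.9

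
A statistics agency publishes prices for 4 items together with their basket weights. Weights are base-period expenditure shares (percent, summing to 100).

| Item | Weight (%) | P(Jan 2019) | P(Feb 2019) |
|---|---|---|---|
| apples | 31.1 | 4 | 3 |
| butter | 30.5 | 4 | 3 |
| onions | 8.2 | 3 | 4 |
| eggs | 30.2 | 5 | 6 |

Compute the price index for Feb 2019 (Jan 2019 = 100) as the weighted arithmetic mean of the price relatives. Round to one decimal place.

apples: 31.1 × (3/4) = 31.1 × 0.750000 = 23.3250
butter: 30.5 × (3/4) = 30.5 × 0.750000 = 22.8750
onions: 8.2 × (4/3) = 8.2 × 1.333333 = 10.9333
eggs: 30.2 × (6/5) = 30.2 × 1.200000 = 36.2400
Index = Σ wᵢ·(p₁ᵢ/p₀ᵢ) = 23.3250 + 22.8750 + 10.9333 + 36.2400 = 93.3733

93.4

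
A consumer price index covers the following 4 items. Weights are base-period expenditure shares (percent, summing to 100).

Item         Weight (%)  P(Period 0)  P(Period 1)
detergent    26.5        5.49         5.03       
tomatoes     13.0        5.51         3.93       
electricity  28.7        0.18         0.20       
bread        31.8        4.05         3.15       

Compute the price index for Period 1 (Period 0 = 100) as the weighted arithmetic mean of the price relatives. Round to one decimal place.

90.2

detergent: 26.5 × (5.03/5.49) = 26.5 × 0.916211 = 24.2796
tomatoes: 13.0 × (3.93/5.51) = 13.0 × 0.713249 = 9.2722
electricity: 28.7 × (0.20/0.18) = 28.7 × 1.111111 = 31.8889
bread: 31.8 × (3.15/4.05) = 31.8 × 0.777778 = 24.7333
Index = Σ wᵢ·(p₁ᵢ/p₀ᵢ) = 24.2796 + 9.2722 + 31.8889 + 24.7333 = 90.1741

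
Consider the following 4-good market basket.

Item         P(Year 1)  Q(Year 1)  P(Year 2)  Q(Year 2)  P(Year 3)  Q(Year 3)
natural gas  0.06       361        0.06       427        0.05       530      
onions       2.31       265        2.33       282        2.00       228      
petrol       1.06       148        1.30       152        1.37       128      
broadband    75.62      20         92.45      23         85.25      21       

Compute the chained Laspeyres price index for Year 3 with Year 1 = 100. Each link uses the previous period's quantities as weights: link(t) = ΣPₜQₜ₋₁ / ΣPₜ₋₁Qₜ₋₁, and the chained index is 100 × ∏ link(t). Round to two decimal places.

Link Year 1→Year 2:
ΣP(Year 2)Q(Year 1) = 0.06×361 + 2.33×265 + 1.30×148 + 92.45×20 = 21.66 + 617.45 + 192.4 + 1849 = 2680.51
ΣP(Year 1)Q(Year 1) = 0.06×361 + 2.31×265 + 1.06×148 + 75.62×20 = 21.66 + 612.15 + 156.88 + 1512.4 = 2303.09
link = 2680.51/2303.09 = 1.163875
Link Year 2→Year 3:
ΣP(Year 3)Q(Year 2) = 0.05×427 + 2.00×282 + 1.37×152 + 85.25×23 = 21.35 + 564 + 208.24 + 1960.75 = 2754.34
ΣP(Year 2)Q(Year 2) = 0.06×427 + 2.33×282 + 1.30×152 + 92.45×23 = 25.62 + 657.06 + 197.6 + 2126.35 = 3006.63
link = 2754.34/3006.63 = 0.916089
Chained index = 100 × 1.163875 × 0.916089 = 106.6213

106.62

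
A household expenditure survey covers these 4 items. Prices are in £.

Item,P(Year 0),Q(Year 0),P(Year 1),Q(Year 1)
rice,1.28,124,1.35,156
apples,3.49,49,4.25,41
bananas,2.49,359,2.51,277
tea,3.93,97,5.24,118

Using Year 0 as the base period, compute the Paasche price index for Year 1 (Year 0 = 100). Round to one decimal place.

Paasche price index uses current-period quantities as weights.
ΣP(Year 1)·Q(Year 1) = 1.35×156 + 4.25×41 + 2.51×277 + 5.24×118 = 210.6 + 174.25 + 695.27 + 618.32 = 1698.44
ΣP(Year 0)·Q(Year 1) = 1.28×156 + 3.49×41 + 2.49×277 + 3.93×118 = 199.68 + 143.09 + 689.73 + 463.74 = 1496.24
Index = 1698.44 / 1496.24 × 100 = 113.5139

113.5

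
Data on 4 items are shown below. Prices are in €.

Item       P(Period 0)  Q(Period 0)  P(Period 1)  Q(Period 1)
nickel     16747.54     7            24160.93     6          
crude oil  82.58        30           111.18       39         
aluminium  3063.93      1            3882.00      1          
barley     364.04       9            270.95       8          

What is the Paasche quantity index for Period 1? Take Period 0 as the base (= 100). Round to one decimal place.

Paasche quantity index uses current-period prices as weights.
ΣP(Period 1)·Q(Period 1) = 24160.93×6 + 111.18×39 + 3882.00×1 + 270.95×8 = 144965.58 + 4336.02 + 3882 + 2167.6 = 155351.2
ΣP(Period 1)·Q(Period 0) = 24160.93×7 + 111.18×30 + 3882.00×1 + 270.95×9 = 169126.51 + 3335.4 + 3882 + 2438.55 = 178782.46
Index = 155351.2 / 178782.46 × 100 = 86.8940

86.9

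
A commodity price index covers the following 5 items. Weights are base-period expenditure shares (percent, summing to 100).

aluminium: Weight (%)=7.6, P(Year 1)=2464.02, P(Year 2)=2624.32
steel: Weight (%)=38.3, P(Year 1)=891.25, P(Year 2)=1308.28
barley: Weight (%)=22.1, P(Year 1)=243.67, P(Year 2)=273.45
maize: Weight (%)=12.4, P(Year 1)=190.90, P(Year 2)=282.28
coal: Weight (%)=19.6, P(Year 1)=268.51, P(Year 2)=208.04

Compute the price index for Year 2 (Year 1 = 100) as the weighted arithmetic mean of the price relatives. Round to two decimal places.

aluminium: 7.6 × (2624.32/2464.02) = 7.6 × 1.065056 = 8.0944
steel: 38.3 × (1308.28/891.25) = 38.3 × 1.467916 = 56.2212
barley: 22.1 × (273.45/243.67) = 22.1 × 1.122214 = 24.8009
maize: 12.4 × (282.28/190.90) = 12.4 × 1.478680 = 18.3356
coal: 19.6 × (208.04/268.51) = 19.6 × 0.774794 = 15.1860
Index = Σ wᵢ·(p₁ᵢ/p₀ᵢ) = 8.0944 + 56.2212 + 24.8009 + 18.3356 + 15.1860 = 122.6381

122.64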